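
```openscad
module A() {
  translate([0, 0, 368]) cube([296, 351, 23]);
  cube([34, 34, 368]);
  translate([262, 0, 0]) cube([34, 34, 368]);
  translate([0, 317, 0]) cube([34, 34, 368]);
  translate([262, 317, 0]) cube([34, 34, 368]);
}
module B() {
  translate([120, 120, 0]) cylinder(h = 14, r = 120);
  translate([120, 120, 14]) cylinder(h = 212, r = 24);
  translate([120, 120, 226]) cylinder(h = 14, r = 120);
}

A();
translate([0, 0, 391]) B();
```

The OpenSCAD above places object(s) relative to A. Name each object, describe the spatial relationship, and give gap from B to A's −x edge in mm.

A is a stool. B is a spool. The spool is on top of the stool. The gap from the spool to the stool's −x edge is 0 mm.

The spool's min-x is at 0; the stool's min-x is 0; gap = 0 mm.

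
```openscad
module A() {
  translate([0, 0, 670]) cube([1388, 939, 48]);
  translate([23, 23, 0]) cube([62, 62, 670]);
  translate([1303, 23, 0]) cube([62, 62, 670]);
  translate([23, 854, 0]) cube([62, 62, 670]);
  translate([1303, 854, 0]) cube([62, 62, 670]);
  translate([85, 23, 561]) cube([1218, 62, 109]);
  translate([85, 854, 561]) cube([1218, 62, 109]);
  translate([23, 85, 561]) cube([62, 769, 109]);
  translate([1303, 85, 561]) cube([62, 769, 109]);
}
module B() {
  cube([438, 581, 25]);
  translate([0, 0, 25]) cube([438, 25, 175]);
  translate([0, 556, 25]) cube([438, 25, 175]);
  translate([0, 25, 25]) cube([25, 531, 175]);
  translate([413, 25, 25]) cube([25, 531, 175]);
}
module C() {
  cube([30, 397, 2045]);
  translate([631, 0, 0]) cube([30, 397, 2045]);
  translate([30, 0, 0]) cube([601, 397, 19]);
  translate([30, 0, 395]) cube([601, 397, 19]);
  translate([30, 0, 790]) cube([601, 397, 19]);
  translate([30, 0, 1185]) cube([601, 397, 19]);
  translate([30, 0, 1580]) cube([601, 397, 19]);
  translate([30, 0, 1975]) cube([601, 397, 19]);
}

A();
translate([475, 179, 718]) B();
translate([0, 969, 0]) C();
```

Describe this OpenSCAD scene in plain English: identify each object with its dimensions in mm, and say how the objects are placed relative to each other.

A is a rectangular dining table. The top is 1388×939×48 mm with its upper surface at z = 718 mm. It stands on four 62×62 mm square legs, each inset 23 mm from the nearest pair of top edges, running from the floor to the underside of the top. Four apron rails, 62 mm thick and 109 mm tall, run between adjacent legs with their top edges flush with the underside of the top and their outer faces flush with the legs' outer faces.

B is an open storage box with external size 438×581×200 mm and wall thickness 25 mm (the base is also 25 mm thick). The base covers the whole footprint; the four walls stand on the base, with the y-facing walls full-width and the x-facing walls fitting between their inner faces.

C is a bookshelf 661 mm wide overall, 397 mm deep and 2045 mm tall. The two sides are 30 mm thick vertical panels. 6 horizontal shelves of 19 mm thickness span between the inner faces of the sides; the lowest shelf sits on the floor and shelves are stacked with a clear vertical gap of 376 mm between each pair.

The open box is on top of the table, centred. The bookshelf is on the floor beside the table on its +y side.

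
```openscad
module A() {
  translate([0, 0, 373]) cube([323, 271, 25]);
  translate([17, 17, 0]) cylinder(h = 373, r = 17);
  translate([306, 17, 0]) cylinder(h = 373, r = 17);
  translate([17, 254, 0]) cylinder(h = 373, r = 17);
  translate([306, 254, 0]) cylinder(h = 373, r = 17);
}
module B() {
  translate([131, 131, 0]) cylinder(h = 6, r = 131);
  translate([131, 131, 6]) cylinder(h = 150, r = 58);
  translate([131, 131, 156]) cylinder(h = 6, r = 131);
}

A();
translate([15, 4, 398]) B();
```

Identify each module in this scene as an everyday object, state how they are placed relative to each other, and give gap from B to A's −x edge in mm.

The spool's min-x is at 15; the stool's min-x is 0; gap = 15 mm.

A is a stool. B is a spool. The spool is on top of the stool. The gap from the spool to the stool's −x edge is 15 mm.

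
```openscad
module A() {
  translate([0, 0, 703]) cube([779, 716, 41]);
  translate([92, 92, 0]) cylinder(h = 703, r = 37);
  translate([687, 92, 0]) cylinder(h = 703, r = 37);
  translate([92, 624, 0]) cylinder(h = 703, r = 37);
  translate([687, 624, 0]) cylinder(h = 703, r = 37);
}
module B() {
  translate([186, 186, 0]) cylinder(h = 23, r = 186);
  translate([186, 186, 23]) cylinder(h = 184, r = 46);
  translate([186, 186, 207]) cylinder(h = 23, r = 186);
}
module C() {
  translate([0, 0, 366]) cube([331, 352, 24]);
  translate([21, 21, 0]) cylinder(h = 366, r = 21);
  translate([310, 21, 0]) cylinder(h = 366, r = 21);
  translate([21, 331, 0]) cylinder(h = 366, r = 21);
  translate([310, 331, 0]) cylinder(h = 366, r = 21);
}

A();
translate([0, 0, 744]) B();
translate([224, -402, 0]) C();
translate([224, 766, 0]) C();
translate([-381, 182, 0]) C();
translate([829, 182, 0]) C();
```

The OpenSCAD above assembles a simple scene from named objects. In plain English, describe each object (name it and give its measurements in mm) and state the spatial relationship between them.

A is a table: top 779 mm (x) × 716 mm (y), 41 mm thick, upper face at z = 744 mm, on four round legs of 74 mm diameter, each leg's bounding box inset 55 mm from the nearest pair of top edges, running from z = 0 to the bottom of the top.

B is a spool: two coaxial disc flanges of radius 186 mm and thickness 23 mm, joined by a core cylinder of radius 46 mm and height 184 mm. The lower flange rests on z = 0 and the three cylinders share a vertical axis.

C is a simple wooden stool: a rectangular seat 331 mm (x) by 352 mm (y), 24 mm thick, top face at z = 390 mm, on four round legs, each 42 mm in diameter. The legs rest on z = 0, each leg's axis is inset half a diameter from the nearest pair of seat edges (so the leg's bounding box is flush with the corner).

The spool is on top of the table. Four stools sit around the table at the −y, +y, −x, +x sides.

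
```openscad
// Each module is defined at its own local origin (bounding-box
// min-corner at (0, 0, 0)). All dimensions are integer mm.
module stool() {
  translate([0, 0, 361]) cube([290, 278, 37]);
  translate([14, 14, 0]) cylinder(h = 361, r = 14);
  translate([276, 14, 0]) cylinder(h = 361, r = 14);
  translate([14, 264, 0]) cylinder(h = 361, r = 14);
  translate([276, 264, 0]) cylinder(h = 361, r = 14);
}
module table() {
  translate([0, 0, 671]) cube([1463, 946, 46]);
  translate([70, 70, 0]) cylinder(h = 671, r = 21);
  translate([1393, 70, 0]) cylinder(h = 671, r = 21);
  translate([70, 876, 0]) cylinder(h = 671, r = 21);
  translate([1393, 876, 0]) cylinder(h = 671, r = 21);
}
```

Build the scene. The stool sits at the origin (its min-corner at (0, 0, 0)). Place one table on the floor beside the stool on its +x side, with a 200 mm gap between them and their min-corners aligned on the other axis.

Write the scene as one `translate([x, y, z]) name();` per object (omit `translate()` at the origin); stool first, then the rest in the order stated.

stool();
translate([490, 0, 0]) table();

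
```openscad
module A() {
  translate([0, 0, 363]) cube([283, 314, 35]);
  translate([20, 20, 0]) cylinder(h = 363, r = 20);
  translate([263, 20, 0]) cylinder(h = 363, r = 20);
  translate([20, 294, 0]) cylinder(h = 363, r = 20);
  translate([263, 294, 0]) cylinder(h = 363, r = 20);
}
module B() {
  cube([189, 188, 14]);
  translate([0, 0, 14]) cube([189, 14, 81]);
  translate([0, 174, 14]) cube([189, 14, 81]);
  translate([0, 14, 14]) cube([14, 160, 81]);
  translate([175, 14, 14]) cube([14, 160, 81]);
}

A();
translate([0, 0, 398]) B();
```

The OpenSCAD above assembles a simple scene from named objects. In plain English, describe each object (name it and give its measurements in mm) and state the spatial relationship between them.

A is a four-legged stool. The seat is a 283×314×35 mm slab whose top surface is at z = 398 mm; four round legs, each 40 mm in diameter, run from the floor (z = 0) to the underside of the seat, each leg's axis is inset half a diameter from the nearest pair of seat edges (so the leg's bounding box is flush with the corner).

B is an open-topped rectangular box: outside dimensions 189×188×95 mm, with a uniform wall and base thickness of 14 mm. The base is a full 189×188 slab on the floor; four walls sit on top of the base. The front and back walls (the −y and +y sides) span the full width; the two side walls fit between them.

The open box is on top of the stool.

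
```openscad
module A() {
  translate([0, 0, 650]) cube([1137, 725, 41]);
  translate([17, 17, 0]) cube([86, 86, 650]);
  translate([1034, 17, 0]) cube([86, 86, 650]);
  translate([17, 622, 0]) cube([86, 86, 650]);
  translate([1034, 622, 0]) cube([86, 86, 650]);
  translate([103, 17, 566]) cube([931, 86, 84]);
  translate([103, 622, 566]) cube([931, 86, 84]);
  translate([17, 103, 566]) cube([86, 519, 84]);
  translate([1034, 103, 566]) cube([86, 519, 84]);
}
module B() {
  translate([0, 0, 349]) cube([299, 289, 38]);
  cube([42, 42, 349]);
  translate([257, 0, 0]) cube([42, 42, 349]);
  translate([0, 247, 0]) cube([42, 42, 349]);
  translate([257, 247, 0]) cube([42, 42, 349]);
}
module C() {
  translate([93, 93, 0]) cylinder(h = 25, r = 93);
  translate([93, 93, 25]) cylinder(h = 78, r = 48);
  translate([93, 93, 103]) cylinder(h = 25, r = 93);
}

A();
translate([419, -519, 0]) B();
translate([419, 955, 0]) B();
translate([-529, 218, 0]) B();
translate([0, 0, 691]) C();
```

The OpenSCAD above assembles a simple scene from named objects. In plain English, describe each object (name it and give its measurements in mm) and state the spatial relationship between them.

A is a table with a 1137×725 mm rectangular top, 41 mm thick, top surface at z = 691 mm, supported by four 86×86 mm square legs, each inset 17 mm from the nearest pair of top edges, running from the floor. Four apron rails, 86 mm thick and 84 mm tall, run between adjacent legs with their top edges flush with the underside of the top and their outer faces flush with the legs' outer faces.

B is a four-legged stool. The seat is 299×289 mm, 38 mm thick, top at z = 387 mm. It stands on four square legs, each 42×42 mm in cross-section, from z = 0 to the seat underside, each flush with a corner of the seat.

C is a spool: two coaxial disc flanges of radius 93 mm and thickness 25 mm, joined by a core cylinder of radius 48 mm and height 78 mm. The lower flange rests on z = 0 and the three cylinders share a vertical axis.

Three stools sit around the table at the −y, +y, −x sides. The spool is on top of the table.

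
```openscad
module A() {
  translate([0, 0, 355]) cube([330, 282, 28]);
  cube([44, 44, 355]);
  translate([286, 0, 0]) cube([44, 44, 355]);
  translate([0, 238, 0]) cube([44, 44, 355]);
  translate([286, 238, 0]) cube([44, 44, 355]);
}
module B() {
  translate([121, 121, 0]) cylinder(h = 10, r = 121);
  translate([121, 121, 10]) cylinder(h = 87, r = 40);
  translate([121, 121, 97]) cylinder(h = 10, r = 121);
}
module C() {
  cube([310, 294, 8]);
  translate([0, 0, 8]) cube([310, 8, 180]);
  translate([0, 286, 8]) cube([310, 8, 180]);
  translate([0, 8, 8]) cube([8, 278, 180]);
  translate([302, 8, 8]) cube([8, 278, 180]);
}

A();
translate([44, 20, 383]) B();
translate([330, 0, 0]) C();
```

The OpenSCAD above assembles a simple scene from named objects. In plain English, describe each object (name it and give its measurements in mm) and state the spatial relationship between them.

A is a four-legged stool. The seat is 330×282 mm, 28 mm thick, top at z = 383 mm. It stands on four square legs, each 44×44 mm in cross-section, from z = 0 to the seat underside, each flush with a corner of the seat.

B is a spool: two coaxial disc flanges of radius 121 mm and thickness 10 mm, joined by a core cylinder of radius 40 mm and height 87 mm. The lower flange rests on z = 0 and the three cylinders share a vertical axis.

C is an open-topped rectangular box: outside dimensions 310×294×188 mm, with a uniform wall and base thickness of 8 mm. The base is a full 310×294 slab on the floor; four walls sit on top of the base. The front and back walls (the −y and +y sides) span the full width; the two side walls fit between them.

The spool is on top of the stool, centred. The open box is against the stool's +x side, with their −y faces flush.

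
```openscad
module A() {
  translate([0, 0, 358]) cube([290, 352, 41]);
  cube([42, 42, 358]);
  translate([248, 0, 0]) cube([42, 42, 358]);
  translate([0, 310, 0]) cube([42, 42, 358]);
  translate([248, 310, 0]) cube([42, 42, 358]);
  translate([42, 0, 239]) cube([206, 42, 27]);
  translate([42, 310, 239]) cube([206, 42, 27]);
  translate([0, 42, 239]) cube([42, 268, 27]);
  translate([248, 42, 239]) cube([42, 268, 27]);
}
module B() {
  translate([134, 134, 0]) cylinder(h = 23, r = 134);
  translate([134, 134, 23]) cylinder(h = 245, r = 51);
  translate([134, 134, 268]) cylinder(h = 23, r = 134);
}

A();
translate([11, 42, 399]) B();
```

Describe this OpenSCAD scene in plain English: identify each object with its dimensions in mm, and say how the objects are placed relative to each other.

A is a simple wooden stool: a rectangular seat 290 mm (x) by 352 mm (y), 41 mm thick, top face at z = 399 mm, on four square legs, each 42×42 mm in cross-section. The legs rest on z = 0, each flush with a corner of the seat. Four stretchers, 42 mm wide and 27 mm tall, connect adjacent legs with their undersides at z = 239 mm, each running between the inner faces of the legs it joins and aligned with the legs' outer faces on the other axis.

B is a spool: two coaxial disc flanges of radius 134 mm and thickness 23 mm, joined by a core cylinder of radius 51 mm and height 245 mm. The lower flange rests on z = 0 and the three cylinders share a vertical axis.

The spool is on top of the stool, centred.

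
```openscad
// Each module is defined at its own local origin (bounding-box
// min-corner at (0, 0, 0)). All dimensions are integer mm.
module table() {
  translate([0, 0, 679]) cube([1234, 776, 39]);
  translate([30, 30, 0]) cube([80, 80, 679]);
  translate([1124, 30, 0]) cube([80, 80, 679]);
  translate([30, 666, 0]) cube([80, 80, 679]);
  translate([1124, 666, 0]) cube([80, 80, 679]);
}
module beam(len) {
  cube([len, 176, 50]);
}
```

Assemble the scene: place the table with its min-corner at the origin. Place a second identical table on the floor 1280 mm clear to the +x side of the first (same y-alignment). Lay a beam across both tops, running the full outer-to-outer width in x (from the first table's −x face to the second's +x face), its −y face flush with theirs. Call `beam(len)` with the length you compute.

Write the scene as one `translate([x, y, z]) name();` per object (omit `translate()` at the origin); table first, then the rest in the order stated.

table();
translate([2514, 0, 0]) table();
translate([0, 0, 718]) beam(3748);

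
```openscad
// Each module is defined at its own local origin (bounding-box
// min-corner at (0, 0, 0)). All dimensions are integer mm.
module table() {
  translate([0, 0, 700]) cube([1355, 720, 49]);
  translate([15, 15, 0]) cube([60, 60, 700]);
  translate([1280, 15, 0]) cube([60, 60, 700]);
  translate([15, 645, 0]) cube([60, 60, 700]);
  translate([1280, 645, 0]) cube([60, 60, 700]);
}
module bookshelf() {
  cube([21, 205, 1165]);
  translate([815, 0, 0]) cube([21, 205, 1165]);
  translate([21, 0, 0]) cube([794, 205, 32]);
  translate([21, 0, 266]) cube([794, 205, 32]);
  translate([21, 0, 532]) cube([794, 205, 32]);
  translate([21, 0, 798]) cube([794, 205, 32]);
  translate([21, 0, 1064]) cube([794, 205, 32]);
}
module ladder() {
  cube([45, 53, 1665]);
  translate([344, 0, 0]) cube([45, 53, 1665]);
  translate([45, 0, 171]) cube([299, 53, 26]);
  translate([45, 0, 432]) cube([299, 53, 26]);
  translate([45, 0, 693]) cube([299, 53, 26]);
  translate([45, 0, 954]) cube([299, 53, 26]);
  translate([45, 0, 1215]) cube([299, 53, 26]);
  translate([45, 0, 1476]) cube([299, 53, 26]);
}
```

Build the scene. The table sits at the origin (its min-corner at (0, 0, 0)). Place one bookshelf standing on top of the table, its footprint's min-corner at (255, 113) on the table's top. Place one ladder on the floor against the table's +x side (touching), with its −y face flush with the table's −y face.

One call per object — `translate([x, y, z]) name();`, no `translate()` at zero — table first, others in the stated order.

table();
translate([255, 113, 749]) bookshelf();
translate([1355, 0, 0]) ladder();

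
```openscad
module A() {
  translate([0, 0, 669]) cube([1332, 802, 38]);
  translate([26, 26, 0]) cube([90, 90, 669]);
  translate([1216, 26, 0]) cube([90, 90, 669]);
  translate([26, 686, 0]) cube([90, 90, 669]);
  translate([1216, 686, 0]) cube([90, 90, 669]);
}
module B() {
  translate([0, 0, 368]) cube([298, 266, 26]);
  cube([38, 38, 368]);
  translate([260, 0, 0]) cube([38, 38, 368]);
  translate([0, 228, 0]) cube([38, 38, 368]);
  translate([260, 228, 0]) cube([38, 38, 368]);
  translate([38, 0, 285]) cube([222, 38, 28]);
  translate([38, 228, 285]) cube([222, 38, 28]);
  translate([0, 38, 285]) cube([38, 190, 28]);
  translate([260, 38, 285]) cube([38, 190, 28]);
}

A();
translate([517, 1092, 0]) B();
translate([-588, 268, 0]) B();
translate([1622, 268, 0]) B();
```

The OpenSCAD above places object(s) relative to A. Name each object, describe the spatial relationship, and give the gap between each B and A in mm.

Each stool's nearest face is 290 mm from the table's bounding box.

A is a table. B is a stool. Three stools sit around the table at the +y, −x, +x sides. The gap between each stool and the table is 290 mm.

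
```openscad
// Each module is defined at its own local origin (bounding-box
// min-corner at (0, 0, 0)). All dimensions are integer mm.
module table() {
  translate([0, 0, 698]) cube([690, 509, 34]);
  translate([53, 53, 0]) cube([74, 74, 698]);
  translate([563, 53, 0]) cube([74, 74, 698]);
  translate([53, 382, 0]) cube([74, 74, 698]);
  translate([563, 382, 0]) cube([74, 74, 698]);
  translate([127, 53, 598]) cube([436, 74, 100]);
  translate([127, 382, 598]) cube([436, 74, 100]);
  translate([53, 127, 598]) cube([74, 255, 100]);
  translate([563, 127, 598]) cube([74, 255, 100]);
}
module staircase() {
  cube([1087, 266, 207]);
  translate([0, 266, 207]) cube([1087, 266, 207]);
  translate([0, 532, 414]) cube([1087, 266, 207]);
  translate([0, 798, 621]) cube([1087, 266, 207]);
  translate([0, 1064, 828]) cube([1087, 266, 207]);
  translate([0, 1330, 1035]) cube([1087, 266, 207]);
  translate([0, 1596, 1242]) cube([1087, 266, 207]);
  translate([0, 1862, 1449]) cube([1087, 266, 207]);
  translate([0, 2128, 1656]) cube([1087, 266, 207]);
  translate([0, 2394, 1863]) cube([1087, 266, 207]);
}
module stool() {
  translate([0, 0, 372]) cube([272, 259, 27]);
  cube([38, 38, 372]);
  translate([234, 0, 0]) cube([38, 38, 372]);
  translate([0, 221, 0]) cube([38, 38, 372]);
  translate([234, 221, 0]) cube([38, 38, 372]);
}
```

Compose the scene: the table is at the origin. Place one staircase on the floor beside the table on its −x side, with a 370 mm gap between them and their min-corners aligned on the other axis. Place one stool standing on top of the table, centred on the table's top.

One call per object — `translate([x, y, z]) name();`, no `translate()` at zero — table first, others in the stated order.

table();
translate([-1457, 0, 0]) staircase();
translate([209, 125, 732]) stool();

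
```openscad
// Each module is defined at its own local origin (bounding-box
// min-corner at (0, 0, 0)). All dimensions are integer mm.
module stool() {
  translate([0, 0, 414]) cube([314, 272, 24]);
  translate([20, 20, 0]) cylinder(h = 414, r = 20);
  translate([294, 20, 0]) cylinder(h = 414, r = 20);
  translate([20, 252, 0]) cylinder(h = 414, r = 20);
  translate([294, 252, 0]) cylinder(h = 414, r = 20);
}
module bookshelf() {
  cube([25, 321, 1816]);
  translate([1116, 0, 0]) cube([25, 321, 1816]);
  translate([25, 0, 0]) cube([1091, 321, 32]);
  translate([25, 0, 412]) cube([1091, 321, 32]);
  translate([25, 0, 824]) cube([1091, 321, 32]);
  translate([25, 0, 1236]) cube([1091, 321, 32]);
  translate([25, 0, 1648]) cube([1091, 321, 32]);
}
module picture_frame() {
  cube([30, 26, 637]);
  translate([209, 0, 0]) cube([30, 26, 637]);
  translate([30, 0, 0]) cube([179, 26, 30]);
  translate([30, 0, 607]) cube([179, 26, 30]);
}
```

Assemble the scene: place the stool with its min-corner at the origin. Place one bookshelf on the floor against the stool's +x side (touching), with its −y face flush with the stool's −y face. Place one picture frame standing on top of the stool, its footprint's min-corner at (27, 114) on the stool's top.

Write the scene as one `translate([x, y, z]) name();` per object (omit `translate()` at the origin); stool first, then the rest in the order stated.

stool();
translate([314, 0, 0]) bookshelf();
translate([27, 114, 438]) picture_frame();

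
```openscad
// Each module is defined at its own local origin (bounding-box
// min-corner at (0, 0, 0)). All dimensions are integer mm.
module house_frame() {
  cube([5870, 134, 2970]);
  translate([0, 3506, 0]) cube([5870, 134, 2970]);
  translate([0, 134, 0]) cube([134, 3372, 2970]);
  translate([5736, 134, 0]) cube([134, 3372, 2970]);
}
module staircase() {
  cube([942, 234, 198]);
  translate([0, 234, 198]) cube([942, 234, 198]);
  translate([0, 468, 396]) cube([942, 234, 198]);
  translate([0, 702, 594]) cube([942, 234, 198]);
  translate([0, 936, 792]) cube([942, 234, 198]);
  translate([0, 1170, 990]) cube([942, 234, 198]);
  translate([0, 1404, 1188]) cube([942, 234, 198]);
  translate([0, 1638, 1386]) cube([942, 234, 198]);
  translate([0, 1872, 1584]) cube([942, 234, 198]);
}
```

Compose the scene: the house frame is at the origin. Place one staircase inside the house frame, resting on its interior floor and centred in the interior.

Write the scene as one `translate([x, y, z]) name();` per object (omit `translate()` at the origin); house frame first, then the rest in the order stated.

house_frame();
translate([2464, 767, 0]) staircase();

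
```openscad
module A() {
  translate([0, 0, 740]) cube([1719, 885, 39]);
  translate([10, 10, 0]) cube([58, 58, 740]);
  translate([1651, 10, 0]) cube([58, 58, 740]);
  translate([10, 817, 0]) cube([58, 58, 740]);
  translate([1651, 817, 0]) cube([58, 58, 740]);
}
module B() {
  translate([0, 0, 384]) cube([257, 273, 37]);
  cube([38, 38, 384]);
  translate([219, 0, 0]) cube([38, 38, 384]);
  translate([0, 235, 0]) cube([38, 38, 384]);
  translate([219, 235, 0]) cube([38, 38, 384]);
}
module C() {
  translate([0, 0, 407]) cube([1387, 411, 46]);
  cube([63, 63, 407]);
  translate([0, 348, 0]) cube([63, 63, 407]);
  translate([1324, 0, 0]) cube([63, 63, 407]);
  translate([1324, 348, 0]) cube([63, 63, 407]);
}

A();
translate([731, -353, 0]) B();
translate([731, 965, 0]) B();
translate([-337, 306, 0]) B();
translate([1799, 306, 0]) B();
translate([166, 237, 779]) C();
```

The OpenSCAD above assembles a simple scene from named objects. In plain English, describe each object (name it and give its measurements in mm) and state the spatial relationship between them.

A is a table: top 1719 mm (x) × 885 mm (y), 39 mm thick, upper face at z = 779 mm, on four 58×58 mm square legs, each inset 10 mm from the nearest pair of top edges, running from z = 0 to the bottom of the top.

B is a four-legged stool. The seat is 257×273 mm, 37 mm thick, top at z = 421 mm. It stands on four square legs, each 38×38 mm in cross-section, from z = 0 to the seat underside, each flush with a corner of the seat.

C is a bench: a 1387×411 mm seat slab, 46 mm thick, top at z = 453 mm, on four 63×63 mm square legs flush with the seat corners and standing on z = 0.

Four stools sit around the table at the −y, +y, −x, +x sides. The bench is on top of the table, centred.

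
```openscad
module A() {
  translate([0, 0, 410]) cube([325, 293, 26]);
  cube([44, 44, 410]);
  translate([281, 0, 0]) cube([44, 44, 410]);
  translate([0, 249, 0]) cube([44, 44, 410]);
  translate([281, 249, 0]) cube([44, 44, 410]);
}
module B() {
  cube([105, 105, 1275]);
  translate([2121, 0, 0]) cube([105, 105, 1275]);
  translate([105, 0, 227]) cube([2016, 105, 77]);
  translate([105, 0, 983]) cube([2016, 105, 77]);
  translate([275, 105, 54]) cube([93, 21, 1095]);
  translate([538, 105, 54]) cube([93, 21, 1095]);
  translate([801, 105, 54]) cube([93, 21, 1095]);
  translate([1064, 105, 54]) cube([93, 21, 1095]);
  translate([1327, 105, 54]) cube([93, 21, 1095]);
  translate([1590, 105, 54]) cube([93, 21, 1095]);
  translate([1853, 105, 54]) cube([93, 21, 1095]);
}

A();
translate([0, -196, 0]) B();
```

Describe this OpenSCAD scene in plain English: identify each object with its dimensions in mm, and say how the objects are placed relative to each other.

A is a four-legged stool. The seat is a 325×293×26 mm slab whose top surface is at z = 436 mm; four square legs, each 44×44 mm in cross-section, run from the floor (z = 0) to the underside of the seat, each flush with a corner of the seat.

B is a fence section. Two 105×105 mm posts, 1275 mm tall, stand on the floor with a clear span of 2016 mm between their inner faces. Two horizontal rails of 105×77 mm section span the gap between the posts with their undersides at z = 227 mm and z = 983 mm, flush with the posts' −y face. 7 pickets, each 93 mm wide, 21 mm thick and 1095 mm tall, are fixed to the +y face of the rails with their bottoms at z = 54 mm, evenly spaced across the span with equal gaps (rounded down to the nearest mm) at the −x end and between each pair — any rounding remainder accumulates at the +x end.

The fence section is on the floor beside the stool on its −y side.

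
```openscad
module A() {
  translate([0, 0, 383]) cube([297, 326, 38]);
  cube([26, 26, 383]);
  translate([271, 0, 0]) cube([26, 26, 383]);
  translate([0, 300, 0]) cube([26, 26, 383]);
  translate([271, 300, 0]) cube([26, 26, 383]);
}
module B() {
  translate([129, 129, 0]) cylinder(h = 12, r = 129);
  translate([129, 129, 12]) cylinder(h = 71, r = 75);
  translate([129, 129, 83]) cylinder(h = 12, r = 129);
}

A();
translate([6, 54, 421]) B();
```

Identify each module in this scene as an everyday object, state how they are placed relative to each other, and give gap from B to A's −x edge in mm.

A is a stool. B is a spool. The spool is on top of the stool. The gap from the spool to the stool's −x edge is 6 mm.

The spool's min-x is at 6; the stool's min-x is 0; gap = 6 mm.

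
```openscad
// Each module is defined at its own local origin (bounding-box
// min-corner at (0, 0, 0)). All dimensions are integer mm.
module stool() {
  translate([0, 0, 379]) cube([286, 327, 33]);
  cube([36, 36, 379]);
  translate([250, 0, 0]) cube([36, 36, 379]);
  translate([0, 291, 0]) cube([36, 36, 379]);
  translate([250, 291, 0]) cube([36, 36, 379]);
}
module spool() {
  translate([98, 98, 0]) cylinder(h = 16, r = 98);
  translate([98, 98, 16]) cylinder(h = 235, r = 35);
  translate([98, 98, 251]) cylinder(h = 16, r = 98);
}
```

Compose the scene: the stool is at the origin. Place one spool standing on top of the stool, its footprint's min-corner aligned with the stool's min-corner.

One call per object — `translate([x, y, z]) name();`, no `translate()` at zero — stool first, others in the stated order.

stool();
translate([0, 0, 412]) spool();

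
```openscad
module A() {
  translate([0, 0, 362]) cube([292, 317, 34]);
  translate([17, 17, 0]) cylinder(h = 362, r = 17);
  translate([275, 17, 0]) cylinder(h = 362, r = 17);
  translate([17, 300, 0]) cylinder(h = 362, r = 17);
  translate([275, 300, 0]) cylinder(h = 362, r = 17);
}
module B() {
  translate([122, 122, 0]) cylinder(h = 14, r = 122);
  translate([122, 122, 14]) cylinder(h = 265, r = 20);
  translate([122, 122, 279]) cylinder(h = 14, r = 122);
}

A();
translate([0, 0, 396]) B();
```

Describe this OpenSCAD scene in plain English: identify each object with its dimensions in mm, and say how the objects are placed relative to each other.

A is a simple wooden stool: a rectangular seat 292 mm (x) by 317 mm (y), 34 mm thick, top face at z = 396 mm, on four round legs, each 34 mm in diameter. The legs rest on z = 0, each leg's axis is inset half a diameter from the nearest pair of seat edges (so the leg's bounding box is flush with the corner).

B is a spool: two coaxial disc flanges of radius 122 mm and thickness 14 mm, joined by a core cylinder of radius 20 mm and height 265 mm. The lower flange rests on z = 0 and the three cylinders share a vertical axis.

The spool is on top of the stool.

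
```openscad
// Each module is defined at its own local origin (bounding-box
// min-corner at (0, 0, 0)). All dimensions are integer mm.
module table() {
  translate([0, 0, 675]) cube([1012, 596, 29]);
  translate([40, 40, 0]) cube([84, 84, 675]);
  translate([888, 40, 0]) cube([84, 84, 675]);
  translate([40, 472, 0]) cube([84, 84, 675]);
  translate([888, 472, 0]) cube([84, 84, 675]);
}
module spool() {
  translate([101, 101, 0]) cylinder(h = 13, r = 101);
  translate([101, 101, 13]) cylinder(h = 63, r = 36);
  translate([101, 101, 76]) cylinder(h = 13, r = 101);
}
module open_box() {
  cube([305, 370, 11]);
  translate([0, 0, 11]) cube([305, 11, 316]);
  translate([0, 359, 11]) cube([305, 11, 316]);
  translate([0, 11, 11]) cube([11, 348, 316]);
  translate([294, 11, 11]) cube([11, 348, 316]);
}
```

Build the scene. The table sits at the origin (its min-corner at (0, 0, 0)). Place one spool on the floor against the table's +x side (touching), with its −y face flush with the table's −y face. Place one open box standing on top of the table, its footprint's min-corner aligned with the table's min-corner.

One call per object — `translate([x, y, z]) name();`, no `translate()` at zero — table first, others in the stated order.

table();
translate([1012, 0, 0]) spool();
translate([0, 0, 704]) open_box();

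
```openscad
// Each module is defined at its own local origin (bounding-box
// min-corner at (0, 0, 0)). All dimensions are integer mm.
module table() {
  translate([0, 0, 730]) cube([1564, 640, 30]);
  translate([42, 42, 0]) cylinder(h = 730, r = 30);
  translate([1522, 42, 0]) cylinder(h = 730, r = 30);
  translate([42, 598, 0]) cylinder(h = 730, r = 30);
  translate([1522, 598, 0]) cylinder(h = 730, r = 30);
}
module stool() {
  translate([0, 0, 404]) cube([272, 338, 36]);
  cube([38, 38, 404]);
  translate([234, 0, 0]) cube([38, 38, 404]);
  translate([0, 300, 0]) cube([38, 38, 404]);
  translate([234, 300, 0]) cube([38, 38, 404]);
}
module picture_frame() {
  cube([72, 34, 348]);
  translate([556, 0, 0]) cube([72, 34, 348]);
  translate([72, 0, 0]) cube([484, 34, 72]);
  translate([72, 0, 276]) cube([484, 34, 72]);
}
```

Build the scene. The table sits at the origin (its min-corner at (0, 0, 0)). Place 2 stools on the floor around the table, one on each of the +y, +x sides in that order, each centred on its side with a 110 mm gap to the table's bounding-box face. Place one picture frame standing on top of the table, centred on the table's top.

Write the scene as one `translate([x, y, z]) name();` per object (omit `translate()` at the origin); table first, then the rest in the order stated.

table();
translate([646, 750, 0]) stool();
translate([1674, 151, 0]) stool();
translate([468, 303, 760]) picture_frame();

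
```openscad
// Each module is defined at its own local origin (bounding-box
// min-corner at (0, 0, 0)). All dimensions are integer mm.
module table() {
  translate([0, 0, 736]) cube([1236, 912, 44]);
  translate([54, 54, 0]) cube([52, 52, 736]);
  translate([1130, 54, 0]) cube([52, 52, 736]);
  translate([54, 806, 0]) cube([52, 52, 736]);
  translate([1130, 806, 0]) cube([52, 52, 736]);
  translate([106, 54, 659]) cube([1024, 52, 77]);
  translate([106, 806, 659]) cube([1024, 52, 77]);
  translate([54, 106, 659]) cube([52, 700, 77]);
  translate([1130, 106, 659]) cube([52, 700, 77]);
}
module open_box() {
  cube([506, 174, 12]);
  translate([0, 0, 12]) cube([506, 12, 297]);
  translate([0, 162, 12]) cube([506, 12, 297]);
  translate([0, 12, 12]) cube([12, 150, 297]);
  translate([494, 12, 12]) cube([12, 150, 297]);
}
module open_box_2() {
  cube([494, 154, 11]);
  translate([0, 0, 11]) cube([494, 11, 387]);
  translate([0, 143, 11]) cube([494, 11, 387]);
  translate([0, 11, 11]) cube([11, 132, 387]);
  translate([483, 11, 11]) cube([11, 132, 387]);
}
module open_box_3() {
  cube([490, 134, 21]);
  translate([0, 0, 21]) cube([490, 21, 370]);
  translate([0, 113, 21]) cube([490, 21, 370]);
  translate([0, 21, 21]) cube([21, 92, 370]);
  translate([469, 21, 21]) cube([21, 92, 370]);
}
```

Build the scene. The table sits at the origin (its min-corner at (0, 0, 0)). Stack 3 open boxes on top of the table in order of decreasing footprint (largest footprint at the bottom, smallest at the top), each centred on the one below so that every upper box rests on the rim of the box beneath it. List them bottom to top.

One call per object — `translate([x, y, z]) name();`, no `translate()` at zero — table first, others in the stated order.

table();
translate([365, 369, 780]) open_box();
translate([371, 379, 1089]) open_box_2();
translate([373, 389, 1487]) open_box_3();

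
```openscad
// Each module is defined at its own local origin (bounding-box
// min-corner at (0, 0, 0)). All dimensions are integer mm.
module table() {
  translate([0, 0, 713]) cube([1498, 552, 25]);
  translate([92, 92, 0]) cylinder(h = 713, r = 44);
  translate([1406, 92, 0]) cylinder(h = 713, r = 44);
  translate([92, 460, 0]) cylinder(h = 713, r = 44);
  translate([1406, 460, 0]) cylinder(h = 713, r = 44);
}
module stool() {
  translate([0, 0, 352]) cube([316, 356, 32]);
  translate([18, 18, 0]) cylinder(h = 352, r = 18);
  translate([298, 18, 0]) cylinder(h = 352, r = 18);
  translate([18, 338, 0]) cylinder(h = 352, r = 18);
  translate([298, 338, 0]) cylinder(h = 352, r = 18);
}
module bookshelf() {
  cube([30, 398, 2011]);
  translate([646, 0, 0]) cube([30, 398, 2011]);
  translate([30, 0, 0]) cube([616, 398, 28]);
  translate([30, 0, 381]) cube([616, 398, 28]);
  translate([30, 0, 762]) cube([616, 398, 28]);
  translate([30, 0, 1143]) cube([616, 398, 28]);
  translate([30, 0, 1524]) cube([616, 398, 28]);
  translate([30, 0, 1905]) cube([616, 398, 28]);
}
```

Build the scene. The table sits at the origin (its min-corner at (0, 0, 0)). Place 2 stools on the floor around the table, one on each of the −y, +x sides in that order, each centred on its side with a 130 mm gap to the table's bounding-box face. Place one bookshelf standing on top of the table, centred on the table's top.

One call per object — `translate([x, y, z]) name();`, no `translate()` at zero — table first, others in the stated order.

table();
translate([591, -486, 0]) stool();
translate([1628, 98, 0]) stool();
translate([411, 77, 738]) bookshelf();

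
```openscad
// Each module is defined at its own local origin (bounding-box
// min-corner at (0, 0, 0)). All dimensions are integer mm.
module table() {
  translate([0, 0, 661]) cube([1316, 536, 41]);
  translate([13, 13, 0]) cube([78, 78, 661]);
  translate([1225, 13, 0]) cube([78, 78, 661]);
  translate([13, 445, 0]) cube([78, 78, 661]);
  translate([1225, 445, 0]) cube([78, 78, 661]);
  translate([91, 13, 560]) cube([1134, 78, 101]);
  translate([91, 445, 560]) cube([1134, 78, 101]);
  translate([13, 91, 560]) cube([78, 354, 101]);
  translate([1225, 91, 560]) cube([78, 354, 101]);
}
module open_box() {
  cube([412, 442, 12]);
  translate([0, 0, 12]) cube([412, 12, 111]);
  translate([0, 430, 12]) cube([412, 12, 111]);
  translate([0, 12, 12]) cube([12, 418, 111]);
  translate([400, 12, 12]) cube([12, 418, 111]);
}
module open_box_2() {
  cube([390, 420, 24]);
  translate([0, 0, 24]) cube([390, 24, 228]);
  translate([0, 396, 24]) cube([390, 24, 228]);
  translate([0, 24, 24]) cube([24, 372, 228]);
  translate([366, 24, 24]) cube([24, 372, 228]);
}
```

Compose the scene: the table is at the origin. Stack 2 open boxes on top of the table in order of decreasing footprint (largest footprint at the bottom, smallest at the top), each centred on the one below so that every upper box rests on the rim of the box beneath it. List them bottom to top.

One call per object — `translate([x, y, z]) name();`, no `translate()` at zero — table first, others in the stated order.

table();
translate([452, 47, 702]) open_box();
translate([463, 58, 825]) open_box_2();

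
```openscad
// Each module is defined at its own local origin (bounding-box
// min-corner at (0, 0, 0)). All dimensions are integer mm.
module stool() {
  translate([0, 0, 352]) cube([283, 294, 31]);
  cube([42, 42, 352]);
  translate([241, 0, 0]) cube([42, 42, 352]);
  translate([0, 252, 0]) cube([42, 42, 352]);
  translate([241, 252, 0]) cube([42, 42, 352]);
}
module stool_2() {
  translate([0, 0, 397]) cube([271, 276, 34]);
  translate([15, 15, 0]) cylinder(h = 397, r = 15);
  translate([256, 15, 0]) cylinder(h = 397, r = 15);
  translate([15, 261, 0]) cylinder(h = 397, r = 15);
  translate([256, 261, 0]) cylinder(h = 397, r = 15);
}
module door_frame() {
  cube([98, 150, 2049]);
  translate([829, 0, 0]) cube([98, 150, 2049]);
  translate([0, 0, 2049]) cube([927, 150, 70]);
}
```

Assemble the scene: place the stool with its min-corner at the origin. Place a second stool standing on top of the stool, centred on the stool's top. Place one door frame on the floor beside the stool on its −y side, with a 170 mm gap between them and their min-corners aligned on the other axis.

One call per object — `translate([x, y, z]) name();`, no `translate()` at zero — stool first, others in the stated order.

stool();
translate([6, 9, 383]) stool_2();
translate([0, -320, 0]) door_frame();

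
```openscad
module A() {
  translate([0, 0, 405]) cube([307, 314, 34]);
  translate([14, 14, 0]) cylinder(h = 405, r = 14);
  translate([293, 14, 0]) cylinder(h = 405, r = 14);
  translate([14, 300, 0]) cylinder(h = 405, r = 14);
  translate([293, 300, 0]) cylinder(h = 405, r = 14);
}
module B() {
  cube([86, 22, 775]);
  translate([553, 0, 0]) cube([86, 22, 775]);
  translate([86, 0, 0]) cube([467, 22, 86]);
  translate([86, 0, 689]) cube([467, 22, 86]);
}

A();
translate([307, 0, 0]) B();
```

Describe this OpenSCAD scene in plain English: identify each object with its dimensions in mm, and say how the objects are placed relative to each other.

A is a four-legged stool. The seat is 307×314 mm, 34 mm thick, top at z = 439 mm. It stands on four round legs, each 28 mm in diameter, from z = 0 to the seat underside, each leg's axis is inset half a diameter from the nearest pair of seat edges (so the leg's bounding box is flush with the corner).

B is a rectangular picture frame lying in the x–z plane (depth along y). The opening is 467 mm wide (x) by 603 mm tall (z), surrounded by a border 86 mm wide on all four sides. The frame is 22 mm deep and is made of two full-height vertical stiles with two horizontal rails fitted between them.

The picture frame is against the stool's +x side, with their −y faces flush.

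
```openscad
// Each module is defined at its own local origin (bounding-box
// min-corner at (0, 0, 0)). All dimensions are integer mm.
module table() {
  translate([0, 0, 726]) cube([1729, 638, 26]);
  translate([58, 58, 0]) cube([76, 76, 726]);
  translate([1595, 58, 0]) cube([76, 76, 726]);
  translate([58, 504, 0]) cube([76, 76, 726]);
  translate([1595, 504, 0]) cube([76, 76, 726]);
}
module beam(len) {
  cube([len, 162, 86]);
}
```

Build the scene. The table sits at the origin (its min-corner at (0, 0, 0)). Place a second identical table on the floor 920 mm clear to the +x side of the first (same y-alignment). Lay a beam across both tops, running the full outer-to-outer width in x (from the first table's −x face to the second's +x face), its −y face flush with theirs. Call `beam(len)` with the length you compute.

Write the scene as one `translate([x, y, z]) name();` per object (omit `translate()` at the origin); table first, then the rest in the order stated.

table();
translate([2649, 0, 0]) table();
translate([0, 0, 752]) beam(4378);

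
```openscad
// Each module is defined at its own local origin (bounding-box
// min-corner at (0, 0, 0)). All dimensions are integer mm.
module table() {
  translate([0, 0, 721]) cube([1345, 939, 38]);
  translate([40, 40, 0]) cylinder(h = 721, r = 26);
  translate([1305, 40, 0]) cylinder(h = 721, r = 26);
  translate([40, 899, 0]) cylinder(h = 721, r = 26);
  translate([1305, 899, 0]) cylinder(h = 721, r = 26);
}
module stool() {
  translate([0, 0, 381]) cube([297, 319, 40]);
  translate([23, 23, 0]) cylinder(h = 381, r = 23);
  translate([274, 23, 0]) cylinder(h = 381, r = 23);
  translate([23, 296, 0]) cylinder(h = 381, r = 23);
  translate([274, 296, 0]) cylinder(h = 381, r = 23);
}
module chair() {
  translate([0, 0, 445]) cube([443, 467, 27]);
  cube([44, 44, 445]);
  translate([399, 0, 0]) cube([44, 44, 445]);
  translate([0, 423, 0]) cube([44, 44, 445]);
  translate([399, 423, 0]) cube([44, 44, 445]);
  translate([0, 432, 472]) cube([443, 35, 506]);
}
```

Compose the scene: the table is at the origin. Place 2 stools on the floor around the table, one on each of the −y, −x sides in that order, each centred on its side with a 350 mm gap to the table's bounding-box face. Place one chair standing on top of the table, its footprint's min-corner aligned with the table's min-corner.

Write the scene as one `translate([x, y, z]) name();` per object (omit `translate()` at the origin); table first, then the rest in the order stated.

table();
translate([524, -669, 0]) stool();
translate([-647, 310, 0]) stool();
translate([0, 0, 759]) chair();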